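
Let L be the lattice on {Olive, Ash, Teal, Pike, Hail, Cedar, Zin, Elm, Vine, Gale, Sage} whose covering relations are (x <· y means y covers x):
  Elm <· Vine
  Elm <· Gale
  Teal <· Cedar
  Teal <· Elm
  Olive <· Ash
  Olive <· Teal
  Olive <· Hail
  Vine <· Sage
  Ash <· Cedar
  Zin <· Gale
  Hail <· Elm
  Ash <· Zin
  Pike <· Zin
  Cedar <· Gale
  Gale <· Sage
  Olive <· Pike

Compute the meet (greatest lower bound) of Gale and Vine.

Elm

Common lower bounds of {Gale, Vine}: Elm, Hail, Olive, Teal.
The greatest among these is Elm.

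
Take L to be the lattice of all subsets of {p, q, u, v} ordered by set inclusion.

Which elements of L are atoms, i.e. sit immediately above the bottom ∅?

{p}, {q}, {u}, {v}

The atoms are exactly the elements that cover ∅: {p}, {q}, {u}, {v}.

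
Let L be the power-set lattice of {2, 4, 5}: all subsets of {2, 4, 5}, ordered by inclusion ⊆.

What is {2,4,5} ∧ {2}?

Common lower bounds of {{2,4,5}, {2}}: {2}, {}.
The greatest among these is {2}.

{2}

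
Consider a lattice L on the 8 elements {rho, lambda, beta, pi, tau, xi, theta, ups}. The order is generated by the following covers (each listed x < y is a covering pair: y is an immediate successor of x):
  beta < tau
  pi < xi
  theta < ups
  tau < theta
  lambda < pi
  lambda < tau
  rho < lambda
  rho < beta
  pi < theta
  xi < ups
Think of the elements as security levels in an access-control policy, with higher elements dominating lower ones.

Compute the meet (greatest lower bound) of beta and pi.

rho

Common lower bounds of {beta, pi}: rho.
The greatest among these is rho.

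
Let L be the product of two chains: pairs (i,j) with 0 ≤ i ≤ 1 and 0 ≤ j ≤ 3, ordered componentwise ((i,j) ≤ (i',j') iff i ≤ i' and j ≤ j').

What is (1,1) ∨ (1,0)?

In a product of chains, the join is componentwise max, giving (1,1).

(1,1)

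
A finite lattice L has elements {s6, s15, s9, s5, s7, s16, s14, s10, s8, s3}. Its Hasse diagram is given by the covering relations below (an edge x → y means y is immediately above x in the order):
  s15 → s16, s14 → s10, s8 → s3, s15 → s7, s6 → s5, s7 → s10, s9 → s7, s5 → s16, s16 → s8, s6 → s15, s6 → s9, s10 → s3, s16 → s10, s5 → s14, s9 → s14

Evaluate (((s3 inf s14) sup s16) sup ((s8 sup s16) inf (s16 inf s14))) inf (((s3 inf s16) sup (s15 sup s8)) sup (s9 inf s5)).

s3 ∧ s14 = s14
s14 ∨ s16 = s10
s8 ∨ s16 = s8
s16 ∧ s14 = s5
s8 ∧ s5 = s5
s10 ∨ s5 = s10
s3 ∧ s16 = s16
s15 ∨ s8 = s8
s16 ∨ s8 = s8
s9 ∧ s5 = s6
s8 ∨ s6 = s8
s10 ∧ s8 = s16

s16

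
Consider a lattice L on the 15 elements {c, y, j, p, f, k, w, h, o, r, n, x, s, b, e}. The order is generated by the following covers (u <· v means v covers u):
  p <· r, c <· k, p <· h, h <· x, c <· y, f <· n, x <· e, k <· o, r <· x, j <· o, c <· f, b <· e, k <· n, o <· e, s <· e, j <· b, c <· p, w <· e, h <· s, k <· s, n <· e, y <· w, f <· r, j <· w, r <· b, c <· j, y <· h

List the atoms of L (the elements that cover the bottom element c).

f, j, k, p, y

The atoms are exactly the elements that cover c: f, j, k, p, y.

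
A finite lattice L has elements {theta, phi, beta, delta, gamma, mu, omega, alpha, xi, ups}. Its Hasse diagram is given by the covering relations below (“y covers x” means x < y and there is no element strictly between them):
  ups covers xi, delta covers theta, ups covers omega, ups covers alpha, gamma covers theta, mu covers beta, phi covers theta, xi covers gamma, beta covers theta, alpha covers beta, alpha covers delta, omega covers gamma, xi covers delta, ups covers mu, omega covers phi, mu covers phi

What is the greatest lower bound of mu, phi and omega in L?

Common lower bounds of {mu, phi, omega}: phi, theta.
The greatest among these is phi.

phi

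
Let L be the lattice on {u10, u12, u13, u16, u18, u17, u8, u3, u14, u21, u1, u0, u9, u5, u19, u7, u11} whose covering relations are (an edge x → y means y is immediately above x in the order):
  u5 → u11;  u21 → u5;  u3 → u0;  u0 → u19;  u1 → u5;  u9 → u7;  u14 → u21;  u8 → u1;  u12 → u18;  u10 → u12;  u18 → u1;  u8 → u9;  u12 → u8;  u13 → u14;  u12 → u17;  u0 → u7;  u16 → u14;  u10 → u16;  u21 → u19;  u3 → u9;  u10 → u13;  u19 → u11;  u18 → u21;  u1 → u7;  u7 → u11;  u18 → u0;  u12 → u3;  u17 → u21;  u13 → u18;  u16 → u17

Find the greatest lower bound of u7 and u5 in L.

Common lower bounds of {u7, u5}: u1, u10, u12, u13, u18, u8.
The greatest among these is u1.

u1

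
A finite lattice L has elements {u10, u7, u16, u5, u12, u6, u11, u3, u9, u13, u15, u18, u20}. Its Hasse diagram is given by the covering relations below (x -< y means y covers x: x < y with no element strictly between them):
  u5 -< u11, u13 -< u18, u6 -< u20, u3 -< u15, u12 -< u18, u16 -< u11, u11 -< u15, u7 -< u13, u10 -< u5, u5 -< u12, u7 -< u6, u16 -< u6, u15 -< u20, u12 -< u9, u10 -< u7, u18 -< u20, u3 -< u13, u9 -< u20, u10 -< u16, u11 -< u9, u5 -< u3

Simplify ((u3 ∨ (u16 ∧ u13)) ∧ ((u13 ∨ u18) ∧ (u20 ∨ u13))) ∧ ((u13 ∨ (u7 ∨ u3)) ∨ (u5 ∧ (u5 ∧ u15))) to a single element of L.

u16 ∧ u13 = u10
u3 ∨ u10 = u3
u13 ∨ u18 = u18
u20 ∨ u13 = u20
u18 ∧ u20 = u18
u3 ∧ u18 = u3
u7 ∨ u3 = u13
u13 ∨ u13 = u13
u5 ∧ u15 = u5
u5 ∧ u5 = u5
u13 ∨ u5 = u13
u3 ∧ u13 = u3

u3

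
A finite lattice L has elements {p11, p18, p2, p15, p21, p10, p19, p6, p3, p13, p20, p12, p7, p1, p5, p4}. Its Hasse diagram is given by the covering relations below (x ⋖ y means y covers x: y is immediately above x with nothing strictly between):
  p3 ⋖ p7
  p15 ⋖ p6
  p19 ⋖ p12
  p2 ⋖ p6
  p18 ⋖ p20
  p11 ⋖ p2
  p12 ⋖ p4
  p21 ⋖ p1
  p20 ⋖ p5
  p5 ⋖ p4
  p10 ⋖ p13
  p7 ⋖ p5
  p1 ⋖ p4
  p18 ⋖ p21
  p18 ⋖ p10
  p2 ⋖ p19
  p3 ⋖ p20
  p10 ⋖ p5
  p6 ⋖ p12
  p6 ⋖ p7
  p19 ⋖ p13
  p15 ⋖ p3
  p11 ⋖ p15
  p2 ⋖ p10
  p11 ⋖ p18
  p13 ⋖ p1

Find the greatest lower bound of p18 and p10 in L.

Common lower bounds of {p18, p10}: p11, p18.
The greatest among these is p18.

p18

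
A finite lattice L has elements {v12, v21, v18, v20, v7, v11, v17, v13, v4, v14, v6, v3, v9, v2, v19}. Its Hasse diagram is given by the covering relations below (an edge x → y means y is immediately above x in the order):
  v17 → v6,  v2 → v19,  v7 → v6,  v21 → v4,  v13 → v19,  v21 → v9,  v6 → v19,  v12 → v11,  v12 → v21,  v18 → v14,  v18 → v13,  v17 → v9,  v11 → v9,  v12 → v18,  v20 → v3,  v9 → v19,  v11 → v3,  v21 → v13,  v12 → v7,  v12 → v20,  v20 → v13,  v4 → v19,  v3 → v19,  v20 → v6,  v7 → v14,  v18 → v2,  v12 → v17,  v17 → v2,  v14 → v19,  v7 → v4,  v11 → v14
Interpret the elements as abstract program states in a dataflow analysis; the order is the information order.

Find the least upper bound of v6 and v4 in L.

Common upper bounds of {v6, v4}: v19.
The least among these is v19.

v19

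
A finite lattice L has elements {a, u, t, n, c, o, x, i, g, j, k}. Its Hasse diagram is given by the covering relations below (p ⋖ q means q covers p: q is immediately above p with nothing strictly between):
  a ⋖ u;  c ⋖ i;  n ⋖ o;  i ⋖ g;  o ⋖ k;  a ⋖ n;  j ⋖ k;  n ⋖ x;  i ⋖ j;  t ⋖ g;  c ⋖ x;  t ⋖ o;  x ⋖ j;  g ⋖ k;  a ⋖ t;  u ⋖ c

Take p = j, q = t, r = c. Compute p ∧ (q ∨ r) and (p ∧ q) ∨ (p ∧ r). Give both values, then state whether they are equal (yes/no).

q ∨ r = g, so p ∧ (q ∨ r) = j ∧ g = i.
p ∧ q = a and p ∧ r = c, so (p ∧ q) ∨ (p ∧ r) = a ∨ c = c.
Equal: no.

i; c; no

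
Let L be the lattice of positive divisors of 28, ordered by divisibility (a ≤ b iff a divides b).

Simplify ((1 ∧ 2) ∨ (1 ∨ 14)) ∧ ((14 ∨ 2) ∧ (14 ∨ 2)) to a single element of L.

14

1 ∧ 2 = 1
1 ∨ 14 = 14
1 ∨ 14 = 14
14 ∨ 2 = 14
14 ∨ 2 = 14
14 ∧ 14 = 14
14 ∧ 14 = 14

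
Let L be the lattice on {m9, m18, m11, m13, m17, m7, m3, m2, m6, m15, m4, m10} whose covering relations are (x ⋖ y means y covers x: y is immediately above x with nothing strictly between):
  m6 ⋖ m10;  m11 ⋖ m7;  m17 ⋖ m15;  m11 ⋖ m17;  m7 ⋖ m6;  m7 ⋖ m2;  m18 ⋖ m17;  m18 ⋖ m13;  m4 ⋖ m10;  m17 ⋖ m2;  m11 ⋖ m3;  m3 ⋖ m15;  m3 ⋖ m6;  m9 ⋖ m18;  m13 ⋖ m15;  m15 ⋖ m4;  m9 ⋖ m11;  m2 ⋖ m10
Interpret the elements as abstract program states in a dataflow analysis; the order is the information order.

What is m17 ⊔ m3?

Common upper bounds of {m17, m3}: m10, m15, m4.
The least among these is m15.

m15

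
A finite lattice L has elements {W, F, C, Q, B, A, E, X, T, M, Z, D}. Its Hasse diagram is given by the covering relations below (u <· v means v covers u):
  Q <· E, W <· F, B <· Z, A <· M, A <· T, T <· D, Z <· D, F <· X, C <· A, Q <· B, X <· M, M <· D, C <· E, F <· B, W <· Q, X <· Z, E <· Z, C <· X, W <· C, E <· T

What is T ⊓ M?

Common lower bounds of {T, M}: A, C, W.
The greatest among these is A.

A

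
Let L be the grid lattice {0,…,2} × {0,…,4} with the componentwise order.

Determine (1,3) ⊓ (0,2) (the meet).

(0,2)

Common lower bounds of {(1,3), (0,2)}: (0,0), (0,1), (0,2).
The greatest among these is (0,2).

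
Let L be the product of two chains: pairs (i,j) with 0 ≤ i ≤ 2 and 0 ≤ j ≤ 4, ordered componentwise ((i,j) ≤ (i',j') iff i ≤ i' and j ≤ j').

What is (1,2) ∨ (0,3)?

Common upper bounds of {(1,2), (0,3)}: (1,3), (1,4), (2,3), (2,4).
The least among these is (1,3).

(1,3)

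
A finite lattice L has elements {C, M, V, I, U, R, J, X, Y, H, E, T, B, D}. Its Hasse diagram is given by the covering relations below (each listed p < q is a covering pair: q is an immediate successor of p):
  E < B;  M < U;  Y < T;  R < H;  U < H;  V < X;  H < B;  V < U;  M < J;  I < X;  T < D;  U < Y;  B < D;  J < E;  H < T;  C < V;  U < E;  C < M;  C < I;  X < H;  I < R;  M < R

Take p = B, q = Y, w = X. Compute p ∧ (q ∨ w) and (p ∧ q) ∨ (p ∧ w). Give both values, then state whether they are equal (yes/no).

q ∨ w = T, so p ∧ (q ∨ w) = B ∧ T = H.
p ∧ q = U and p ∧ w = X, so (p ∧ q) ∨ (p ∧ w) = U ∨ X = H.
Equal: yes.

H; H; yes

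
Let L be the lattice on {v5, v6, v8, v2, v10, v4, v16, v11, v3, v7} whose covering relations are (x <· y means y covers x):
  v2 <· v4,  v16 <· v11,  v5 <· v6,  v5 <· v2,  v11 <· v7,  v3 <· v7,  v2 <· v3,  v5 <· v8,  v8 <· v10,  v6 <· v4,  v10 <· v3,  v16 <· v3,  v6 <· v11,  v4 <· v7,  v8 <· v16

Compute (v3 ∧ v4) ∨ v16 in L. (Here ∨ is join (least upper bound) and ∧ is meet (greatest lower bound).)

v3

v3 ∧ v4 = v2
v2 ∨ v16 = v3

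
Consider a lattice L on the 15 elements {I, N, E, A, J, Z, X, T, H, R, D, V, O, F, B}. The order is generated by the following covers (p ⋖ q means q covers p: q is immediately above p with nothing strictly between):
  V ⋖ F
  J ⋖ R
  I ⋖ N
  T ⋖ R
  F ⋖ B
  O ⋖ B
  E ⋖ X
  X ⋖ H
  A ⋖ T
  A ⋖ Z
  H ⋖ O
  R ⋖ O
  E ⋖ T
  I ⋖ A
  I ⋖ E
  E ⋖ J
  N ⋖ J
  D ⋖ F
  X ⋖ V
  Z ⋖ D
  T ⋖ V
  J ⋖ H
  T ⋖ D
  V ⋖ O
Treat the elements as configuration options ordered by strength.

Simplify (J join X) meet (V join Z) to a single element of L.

X

J ∨ X = H
V ∨ Z = F
H ∧ F = X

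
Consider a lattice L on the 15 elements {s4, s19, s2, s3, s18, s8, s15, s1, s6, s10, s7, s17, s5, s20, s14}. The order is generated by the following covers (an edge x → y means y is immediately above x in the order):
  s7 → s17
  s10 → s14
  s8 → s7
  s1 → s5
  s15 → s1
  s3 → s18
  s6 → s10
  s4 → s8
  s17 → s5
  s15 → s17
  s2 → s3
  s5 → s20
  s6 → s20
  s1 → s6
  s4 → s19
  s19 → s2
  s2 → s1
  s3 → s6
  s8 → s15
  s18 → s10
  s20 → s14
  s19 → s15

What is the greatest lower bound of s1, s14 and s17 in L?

Common lower bounds of {s1, s14, s17}: s15, s19, s4, s8.
The greatest among these is s15.

s15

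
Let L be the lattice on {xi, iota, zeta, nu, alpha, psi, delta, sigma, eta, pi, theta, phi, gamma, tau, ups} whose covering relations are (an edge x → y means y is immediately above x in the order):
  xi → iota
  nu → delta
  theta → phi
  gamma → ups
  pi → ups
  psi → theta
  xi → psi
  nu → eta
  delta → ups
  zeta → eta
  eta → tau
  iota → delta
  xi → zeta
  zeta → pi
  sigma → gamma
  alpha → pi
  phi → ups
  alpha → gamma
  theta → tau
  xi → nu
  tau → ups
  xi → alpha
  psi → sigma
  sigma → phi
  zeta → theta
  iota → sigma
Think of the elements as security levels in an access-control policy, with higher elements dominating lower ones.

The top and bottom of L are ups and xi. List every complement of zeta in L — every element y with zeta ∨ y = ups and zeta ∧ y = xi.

Need y with zeta ∨ y = ups and zeta ∧ y = xi.
Checking each element gives: delta, gamma.

delta, gamma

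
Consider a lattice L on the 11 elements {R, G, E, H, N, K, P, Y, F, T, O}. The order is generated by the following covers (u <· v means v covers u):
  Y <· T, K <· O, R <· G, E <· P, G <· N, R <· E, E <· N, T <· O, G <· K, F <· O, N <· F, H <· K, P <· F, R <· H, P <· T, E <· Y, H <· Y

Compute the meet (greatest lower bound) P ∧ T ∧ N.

E

Common lower bounds of {P, T, N}: E, R.
The greatest among these is E.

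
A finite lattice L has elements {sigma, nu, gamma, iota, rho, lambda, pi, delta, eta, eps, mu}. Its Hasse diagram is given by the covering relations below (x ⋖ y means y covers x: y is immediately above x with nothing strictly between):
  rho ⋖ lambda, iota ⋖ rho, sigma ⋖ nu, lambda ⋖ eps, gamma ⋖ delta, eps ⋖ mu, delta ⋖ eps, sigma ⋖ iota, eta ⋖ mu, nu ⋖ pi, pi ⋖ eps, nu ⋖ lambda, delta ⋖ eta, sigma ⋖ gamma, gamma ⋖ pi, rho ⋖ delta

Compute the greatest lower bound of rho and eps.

Common lower bounds of {rho, eps}: iota, rho, sigma.
The greatest among these is rho.

rho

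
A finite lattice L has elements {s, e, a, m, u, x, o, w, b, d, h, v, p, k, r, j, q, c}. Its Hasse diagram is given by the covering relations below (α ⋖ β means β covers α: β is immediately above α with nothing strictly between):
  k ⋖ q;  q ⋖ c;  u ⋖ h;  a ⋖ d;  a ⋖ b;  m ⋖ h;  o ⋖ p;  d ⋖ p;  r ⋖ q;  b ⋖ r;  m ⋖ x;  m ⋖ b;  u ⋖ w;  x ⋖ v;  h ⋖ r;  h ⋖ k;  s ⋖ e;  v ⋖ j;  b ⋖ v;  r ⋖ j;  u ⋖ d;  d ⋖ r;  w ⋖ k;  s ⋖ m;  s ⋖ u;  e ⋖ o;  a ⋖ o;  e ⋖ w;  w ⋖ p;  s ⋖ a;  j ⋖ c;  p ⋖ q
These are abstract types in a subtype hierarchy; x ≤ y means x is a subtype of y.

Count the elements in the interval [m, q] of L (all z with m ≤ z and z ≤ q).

6

The interval [m, q] = {b, h, k, m, q, r}, which has 6 elements.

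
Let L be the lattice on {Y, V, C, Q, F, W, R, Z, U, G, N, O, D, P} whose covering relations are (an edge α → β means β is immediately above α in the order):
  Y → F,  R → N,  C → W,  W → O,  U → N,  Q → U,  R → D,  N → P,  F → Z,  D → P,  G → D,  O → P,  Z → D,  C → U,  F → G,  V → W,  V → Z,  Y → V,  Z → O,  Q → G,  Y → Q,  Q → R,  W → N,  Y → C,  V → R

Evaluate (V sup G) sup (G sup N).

P

V ∨ G = D
G ∨ N = P
D ∨ P = P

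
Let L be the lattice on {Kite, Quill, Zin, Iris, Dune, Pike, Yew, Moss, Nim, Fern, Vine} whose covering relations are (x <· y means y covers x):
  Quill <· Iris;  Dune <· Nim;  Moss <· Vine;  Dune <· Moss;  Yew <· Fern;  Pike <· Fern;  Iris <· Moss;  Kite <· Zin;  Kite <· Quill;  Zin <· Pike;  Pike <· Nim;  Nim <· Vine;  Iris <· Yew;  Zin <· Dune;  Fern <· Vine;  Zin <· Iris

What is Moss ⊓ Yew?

Iris

Common lower bounds of {Moss, Yew}: Iris, Kite, Quill, Zin.
The greatest among these is Iris.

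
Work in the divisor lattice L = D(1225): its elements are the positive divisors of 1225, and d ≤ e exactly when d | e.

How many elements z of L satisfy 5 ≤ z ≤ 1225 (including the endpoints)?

The interval [5, 1225] = {1225, 175, 245, 25, 35, 5}, which has 6 elements.

6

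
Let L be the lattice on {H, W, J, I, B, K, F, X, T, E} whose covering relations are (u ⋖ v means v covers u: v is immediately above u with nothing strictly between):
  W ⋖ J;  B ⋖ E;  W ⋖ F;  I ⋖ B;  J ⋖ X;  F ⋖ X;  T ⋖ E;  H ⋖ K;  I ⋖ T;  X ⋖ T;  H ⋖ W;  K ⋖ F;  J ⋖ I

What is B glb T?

Common lower bounds of {B, T}: H, I, J, W.
The greatest among these is I.

I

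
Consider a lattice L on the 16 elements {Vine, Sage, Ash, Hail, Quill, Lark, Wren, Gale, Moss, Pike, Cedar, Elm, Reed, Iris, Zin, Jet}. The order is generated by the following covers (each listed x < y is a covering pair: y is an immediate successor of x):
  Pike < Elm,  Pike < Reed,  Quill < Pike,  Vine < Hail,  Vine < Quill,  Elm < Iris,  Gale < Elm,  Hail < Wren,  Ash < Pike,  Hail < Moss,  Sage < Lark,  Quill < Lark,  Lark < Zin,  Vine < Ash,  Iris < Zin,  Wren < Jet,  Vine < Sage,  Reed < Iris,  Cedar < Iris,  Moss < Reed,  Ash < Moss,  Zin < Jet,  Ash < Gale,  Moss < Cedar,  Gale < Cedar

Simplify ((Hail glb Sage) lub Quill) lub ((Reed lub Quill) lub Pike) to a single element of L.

Reed

Hail ∧ Sage = Vine
Vine ∨ Quill = Quill
Reed ∨ Quill = Reed
Reed ∨ Pike = Reed
Quill ∨ Reed = Reed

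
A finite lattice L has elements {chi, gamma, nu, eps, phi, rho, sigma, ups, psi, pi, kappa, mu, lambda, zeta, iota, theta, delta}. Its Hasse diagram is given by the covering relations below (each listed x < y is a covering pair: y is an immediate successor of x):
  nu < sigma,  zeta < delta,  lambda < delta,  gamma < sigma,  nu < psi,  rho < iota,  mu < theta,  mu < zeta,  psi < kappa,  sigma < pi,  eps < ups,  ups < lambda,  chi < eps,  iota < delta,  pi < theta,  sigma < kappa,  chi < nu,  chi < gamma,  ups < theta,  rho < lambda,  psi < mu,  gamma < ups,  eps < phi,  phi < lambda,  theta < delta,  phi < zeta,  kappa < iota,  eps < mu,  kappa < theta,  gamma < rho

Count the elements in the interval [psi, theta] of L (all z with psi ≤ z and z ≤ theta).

The interval [psi, theta] = {kappa, mu, psi, theta}, which has 4 elements.

4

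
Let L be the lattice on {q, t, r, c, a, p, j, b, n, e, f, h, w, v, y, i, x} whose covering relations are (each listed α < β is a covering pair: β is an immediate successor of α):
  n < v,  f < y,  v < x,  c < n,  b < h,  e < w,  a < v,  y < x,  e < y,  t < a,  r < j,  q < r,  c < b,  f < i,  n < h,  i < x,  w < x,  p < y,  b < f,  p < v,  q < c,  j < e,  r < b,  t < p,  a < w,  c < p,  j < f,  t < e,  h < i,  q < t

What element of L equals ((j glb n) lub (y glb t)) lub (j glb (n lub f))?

e

j ∧ n = q
y ∧ t = t
q ∨ t = t
n ∨ f = i
j ∧ i = j
t ∨ j = e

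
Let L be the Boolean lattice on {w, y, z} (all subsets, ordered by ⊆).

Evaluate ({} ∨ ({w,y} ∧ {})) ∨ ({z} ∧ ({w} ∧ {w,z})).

{}

{w,y} ∧ {} = {}
{} ∨ {} = {}
{w} ∧ {w,z} = {w}
{z} ∧ {w} = {}
{} ∨ {} = {}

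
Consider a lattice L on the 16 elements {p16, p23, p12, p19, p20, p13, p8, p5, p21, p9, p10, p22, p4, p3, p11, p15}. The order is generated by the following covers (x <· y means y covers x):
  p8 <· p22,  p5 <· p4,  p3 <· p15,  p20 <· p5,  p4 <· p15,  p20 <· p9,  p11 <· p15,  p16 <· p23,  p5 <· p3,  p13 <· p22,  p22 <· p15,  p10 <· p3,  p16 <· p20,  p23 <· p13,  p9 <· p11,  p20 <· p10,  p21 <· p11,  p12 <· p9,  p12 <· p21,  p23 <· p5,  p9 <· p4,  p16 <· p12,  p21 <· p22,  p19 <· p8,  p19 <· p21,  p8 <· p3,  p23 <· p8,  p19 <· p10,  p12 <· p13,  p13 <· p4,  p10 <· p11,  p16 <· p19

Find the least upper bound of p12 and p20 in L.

p9

Common upper bounds of {p12, p20}: p11, p15, p4, p9.
The least among these is p9.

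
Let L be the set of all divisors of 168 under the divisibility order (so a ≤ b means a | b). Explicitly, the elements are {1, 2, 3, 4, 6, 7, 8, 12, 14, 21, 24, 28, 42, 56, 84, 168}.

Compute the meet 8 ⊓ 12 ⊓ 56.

In the divisibility order, the meet is the greatest common divisor: gcd(8, 12, 56) = 4.

4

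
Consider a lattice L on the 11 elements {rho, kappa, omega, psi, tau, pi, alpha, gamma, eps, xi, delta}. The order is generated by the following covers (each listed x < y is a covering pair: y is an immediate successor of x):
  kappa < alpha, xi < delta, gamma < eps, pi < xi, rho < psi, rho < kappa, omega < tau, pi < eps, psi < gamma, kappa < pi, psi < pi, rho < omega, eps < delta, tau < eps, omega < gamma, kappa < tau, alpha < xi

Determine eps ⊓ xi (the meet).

Common lower bounds of {eps, xi}: kappa, pi, psi, rho.
The greatest among these is pi.

pi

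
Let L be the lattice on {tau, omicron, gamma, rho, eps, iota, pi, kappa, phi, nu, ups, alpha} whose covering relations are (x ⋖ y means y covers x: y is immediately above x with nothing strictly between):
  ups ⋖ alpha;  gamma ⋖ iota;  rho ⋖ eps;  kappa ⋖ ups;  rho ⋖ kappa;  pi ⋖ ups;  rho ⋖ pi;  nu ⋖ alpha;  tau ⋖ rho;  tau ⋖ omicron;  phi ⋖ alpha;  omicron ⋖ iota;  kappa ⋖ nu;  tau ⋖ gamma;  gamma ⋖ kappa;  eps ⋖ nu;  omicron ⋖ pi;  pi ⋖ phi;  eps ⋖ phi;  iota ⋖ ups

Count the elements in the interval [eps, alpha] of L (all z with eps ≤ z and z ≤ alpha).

4

The interval [eps, alpha] = {alpha, eps, nu, phi}, which has 4 elements.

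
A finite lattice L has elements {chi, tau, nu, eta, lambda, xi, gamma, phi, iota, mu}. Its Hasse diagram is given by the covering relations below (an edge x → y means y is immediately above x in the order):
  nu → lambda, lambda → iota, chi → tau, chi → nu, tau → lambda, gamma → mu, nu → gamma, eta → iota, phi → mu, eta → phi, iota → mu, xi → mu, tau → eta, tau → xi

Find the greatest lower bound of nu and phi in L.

Common lower bounds of {nu, phi}: chi.
The greatest among these is chi.

chi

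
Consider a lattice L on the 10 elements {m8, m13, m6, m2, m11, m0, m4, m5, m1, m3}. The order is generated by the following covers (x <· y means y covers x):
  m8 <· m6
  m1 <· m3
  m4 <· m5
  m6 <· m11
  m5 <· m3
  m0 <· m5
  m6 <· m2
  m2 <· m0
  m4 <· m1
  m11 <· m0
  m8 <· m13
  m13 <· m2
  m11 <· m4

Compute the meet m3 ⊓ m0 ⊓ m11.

m11

Common lower bounds of {m3, m0, m11}: m11, m6, m8.
The greatest among these is m11.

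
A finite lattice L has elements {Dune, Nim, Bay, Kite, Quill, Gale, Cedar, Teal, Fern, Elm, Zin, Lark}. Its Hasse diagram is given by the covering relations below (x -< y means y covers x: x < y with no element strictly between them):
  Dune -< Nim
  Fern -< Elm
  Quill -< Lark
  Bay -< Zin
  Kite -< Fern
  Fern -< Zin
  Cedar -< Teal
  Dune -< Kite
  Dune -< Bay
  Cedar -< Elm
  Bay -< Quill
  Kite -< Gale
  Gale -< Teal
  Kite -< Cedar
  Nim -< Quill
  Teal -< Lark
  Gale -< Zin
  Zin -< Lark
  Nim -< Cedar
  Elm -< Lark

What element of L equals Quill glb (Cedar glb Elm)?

Nim

Cedar ∧ Elm = Cedar
Quill ∧ Cedar = Nim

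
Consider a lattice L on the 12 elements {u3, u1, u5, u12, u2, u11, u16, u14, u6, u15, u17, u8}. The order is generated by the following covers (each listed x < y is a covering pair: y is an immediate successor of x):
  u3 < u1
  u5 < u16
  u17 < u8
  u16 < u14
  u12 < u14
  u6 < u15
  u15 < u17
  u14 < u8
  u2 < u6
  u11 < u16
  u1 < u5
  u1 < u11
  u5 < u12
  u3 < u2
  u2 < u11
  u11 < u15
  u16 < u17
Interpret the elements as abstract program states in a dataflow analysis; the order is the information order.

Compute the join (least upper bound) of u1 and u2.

u11

Common upper bounds of {u1, u2}: u11, u14, u15, u16, u17, u8.
The least among these is u11.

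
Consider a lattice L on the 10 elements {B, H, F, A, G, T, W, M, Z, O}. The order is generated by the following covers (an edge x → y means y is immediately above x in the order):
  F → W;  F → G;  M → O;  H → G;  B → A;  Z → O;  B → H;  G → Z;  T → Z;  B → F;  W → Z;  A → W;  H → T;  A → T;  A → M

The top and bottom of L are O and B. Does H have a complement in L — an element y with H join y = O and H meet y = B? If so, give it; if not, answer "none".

M

Need y with H ∨ y = O and H ∧ y = B.
Checking each element gives: M.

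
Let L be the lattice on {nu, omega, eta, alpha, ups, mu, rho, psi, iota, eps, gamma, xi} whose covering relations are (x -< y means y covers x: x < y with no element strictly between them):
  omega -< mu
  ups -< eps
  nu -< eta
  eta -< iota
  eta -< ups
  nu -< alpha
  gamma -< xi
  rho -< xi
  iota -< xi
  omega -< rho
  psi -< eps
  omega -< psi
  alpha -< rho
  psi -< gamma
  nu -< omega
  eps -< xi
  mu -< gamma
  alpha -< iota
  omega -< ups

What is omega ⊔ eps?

eps

Common upper bounds of {omega, eps}: eps, xi.
The least among these is eps.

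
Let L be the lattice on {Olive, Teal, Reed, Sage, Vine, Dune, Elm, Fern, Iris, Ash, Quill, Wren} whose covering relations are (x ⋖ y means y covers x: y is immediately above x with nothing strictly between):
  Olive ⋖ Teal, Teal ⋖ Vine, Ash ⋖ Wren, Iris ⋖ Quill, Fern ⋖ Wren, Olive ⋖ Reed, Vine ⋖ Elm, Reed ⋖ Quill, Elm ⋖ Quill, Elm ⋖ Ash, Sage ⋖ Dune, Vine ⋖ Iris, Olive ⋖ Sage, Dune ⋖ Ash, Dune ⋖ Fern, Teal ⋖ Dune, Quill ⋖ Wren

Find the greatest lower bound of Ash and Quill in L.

Elm

Common lower bounds of {Ash, Quill}: Elm, Olive, Teal, Vine.
The greatest among these is Elm.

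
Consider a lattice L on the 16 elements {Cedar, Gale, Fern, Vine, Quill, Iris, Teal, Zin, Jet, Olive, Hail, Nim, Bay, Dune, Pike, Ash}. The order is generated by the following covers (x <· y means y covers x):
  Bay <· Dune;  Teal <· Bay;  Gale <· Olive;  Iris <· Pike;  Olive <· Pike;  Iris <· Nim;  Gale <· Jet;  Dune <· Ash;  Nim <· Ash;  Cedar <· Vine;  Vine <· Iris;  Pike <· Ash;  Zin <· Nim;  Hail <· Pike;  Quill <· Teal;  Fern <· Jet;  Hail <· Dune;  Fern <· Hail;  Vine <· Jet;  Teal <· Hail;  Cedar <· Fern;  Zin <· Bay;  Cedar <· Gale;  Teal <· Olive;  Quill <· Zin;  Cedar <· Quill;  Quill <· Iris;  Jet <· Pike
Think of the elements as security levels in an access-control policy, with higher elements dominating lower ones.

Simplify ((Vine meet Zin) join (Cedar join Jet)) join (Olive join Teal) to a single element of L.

Vine ∧ Zin = Cedar
Cedar ∨ Jet = Jet
Cedar ∨ Jet = Jet
Olive ∨ Teal = Olive
Jet ∨ Olive = Pike

Pike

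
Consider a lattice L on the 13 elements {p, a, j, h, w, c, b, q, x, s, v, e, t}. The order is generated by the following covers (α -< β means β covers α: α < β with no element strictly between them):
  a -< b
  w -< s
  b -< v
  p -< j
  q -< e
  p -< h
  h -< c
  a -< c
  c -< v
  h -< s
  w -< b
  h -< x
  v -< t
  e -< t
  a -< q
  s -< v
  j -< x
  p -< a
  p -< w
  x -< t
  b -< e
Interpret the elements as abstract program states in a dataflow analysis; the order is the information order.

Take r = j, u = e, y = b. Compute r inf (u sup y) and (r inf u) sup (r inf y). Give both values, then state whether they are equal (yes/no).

u sup y = e, so r inf (u sup y) = j inf e = p.
r inf u = p and r inf y = p, so (r inf u) sup (r inf y) = p sup p = p.
Equal: yes.

p; p; yes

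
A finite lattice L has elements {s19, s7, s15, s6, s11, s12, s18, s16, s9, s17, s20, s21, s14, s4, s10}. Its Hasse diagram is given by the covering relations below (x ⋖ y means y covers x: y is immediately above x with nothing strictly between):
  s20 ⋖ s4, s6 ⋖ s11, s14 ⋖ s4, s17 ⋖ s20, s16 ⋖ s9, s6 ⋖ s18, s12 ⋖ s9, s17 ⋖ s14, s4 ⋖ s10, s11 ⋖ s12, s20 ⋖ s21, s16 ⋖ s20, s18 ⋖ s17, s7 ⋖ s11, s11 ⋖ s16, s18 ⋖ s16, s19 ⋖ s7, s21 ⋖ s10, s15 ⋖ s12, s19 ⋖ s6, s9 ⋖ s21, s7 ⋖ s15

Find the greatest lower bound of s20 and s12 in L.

s11

Common lower bounds of {s20, s12}: s11, s19, s6, s7.
The greatest among these is s11.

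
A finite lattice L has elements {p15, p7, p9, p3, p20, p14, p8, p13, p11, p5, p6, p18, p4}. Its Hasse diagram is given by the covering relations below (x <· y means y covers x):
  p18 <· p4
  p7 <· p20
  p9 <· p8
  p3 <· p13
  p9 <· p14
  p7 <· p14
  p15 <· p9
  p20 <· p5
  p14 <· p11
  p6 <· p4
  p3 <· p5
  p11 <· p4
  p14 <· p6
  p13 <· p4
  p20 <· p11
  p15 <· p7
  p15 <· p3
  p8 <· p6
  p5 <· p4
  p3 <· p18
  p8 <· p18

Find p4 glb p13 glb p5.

Common lower bounds of {p4, p13, p5}: p15, p3.
The greatest among these is p3.

p3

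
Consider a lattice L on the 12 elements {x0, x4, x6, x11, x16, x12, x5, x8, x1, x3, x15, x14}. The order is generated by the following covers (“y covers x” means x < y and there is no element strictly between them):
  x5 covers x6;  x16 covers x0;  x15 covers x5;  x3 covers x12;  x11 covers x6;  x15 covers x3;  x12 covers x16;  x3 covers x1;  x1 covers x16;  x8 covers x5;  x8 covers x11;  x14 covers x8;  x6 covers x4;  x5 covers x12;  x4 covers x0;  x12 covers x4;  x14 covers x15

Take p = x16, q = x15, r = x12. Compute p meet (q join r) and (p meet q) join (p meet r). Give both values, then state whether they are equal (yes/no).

x16; x16; yes

q join r = x15, so p meet (q join r) = x16 meet x15 = x16.
p meet q = x16 and p meet r = x16, so (p meet q) join (p meet r) = x16 join x16 = x16.
Equal: yes.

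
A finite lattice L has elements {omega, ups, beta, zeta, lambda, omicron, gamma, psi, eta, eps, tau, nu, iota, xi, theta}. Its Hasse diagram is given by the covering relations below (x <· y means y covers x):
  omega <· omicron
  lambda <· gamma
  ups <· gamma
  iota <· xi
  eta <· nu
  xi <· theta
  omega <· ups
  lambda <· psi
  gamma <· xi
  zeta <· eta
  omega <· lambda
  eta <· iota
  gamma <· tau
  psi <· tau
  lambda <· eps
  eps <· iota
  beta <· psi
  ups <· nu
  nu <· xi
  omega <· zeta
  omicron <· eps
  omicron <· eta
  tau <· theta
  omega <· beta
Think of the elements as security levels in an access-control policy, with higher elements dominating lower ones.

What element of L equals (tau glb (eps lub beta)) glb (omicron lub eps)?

lambda

eps ∨ beta = theta
tau ∧ theta = tau
omicron ∨ eps = eps
tau ∧ eps = lambda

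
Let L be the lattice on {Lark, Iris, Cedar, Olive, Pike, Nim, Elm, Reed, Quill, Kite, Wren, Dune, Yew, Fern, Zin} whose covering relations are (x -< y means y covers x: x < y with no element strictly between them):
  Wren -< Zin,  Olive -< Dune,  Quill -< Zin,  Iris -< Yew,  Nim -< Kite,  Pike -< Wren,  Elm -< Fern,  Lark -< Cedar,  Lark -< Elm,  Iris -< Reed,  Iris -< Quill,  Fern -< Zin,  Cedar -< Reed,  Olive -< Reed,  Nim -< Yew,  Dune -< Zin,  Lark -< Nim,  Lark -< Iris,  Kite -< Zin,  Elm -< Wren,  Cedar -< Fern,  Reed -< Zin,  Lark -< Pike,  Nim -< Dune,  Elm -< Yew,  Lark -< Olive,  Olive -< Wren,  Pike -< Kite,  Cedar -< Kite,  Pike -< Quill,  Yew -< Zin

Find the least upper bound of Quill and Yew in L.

Common upper bounds of {Quill, Yew}: Zin.
The least among these is Zin.

Zin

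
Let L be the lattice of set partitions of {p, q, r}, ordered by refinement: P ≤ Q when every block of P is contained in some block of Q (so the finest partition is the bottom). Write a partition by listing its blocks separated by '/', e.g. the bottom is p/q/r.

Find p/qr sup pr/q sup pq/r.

pqr

The join of p/qr, pr/q, pq/r merges any blocks that overlap across the partitions, giving pqr.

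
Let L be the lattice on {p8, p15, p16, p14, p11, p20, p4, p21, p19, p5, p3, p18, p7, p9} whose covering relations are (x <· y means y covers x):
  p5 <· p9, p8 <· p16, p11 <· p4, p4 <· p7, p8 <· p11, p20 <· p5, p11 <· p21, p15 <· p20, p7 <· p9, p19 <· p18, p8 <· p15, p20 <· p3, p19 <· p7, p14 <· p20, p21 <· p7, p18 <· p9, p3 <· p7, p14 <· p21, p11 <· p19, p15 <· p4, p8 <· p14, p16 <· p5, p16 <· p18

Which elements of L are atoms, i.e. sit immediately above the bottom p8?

The atoms are exactly the elements that cover p8: p11, p14, p15, p16.

p11, p14, p15, p16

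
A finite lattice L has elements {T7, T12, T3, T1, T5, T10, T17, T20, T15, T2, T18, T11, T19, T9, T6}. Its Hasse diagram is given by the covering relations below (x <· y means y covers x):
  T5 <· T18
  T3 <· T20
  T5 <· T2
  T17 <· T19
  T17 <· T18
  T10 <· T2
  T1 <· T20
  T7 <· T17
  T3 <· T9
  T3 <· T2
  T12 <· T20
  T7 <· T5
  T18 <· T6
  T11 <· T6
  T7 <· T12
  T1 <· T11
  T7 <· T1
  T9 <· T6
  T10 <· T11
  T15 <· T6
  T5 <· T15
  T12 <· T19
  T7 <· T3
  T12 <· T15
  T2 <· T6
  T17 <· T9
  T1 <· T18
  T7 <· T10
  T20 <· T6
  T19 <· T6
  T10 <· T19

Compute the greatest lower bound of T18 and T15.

T5

Common lower bounds of {T18, T15}: T5, T7.
The greatest among these is T5.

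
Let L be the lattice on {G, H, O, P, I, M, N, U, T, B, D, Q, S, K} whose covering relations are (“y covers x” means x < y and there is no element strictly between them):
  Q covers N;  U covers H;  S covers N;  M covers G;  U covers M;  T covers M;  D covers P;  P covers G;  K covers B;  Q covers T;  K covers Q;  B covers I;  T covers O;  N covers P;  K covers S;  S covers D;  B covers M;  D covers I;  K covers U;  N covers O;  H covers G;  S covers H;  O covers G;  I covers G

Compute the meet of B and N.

G

Common lower bounds of {B, N}: G.
The greatest among these is G.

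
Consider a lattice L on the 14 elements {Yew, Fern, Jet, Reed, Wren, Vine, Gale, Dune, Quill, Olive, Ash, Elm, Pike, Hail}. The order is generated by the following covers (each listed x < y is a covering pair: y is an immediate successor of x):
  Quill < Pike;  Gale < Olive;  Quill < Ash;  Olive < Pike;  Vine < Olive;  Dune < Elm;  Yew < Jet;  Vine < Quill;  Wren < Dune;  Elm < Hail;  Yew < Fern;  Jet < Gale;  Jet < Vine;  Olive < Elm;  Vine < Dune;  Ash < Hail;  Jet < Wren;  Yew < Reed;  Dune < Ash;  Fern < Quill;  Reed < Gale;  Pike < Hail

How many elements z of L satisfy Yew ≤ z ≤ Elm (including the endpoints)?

9

The interval [Yew, Elm] = {Dune, Elm, Gale, Jet, Olive, Reed, Vine, Wren, Yew}, which has 9 elements.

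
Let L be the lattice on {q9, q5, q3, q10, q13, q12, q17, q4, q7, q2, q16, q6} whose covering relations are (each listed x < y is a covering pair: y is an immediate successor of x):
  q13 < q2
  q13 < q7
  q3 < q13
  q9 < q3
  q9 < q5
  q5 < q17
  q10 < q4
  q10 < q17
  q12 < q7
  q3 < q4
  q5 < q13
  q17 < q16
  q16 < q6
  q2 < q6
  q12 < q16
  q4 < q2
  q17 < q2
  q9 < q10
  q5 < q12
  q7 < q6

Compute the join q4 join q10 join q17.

q2

Common upper bounds of {q4, q10, q17}: q2, q6.
The least among these is q2.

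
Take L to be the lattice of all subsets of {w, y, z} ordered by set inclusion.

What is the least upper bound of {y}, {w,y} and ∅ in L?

Under ⊆, join is union: {y} ∪ {w,y} ∪ ∅ = {w,y}.

{w,y}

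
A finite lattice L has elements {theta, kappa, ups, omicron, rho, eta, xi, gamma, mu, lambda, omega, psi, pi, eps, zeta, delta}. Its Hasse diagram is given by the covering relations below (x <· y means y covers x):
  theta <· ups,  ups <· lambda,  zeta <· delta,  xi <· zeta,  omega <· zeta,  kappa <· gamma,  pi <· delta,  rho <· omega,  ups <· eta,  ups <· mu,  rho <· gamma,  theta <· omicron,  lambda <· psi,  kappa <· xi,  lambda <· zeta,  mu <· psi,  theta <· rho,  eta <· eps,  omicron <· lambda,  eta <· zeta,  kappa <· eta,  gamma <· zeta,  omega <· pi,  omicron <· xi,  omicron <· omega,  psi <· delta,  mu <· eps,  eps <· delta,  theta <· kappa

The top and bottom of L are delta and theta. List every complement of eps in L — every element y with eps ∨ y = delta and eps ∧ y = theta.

Need y with eps ∨ y = delta and eps ∧ y = theta.
Checking each element gives: omega, omicron, pi, rho.

omega, omicron, pi, rho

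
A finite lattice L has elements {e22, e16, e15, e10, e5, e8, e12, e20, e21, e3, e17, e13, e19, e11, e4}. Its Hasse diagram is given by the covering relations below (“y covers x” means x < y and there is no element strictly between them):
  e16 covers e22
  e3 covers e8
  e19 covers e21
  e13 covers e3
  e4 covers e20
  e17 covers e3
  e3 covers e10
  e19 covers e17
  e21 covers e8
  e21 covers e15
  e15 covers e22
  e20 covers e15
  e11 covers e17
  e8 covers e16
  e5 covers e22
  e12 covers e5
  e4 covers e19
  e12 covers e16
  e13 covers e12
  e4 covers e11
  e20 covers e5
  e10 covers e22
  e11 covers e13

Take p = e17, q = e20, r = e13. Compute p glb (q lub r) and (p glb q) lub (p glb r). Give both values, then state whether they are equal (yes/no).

q lub r = e4, so p glb (q lub r) = e17 glb e4 = e17.
p glb q = e22 and p glb r = e3, so (p glb q) lub (p glb r) = e22 lub e3 = e3.
Equal: no.

e17; e3; no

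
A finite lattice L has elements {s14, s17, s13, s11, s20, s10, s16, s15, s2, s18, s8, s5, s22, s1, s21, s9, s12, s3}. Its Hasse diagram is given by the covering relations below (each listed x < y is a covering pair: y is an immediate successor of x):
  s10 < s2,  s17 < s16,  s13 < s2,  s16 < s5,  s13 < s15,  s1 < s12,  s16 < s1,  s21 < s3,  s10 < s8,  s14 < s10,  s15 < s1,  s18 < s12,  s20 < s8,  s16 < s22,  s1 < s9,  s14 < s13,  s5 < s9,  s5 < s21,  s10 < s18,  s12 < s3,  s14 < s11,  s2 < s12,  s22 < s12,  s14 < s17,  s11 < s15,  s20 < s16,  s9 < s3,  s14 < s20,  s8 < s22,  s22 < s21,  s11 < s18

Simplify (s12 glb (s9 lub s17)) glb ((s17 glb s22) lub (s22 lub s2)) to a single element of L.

s9 ∨ s17 = s9
s12 ∧ s9 = s1
s17 ∧ s22 = s17
s22 ∨ s2 = s12
s17 ∨ s12 = s12
s1 ∧ s12 = s1

s1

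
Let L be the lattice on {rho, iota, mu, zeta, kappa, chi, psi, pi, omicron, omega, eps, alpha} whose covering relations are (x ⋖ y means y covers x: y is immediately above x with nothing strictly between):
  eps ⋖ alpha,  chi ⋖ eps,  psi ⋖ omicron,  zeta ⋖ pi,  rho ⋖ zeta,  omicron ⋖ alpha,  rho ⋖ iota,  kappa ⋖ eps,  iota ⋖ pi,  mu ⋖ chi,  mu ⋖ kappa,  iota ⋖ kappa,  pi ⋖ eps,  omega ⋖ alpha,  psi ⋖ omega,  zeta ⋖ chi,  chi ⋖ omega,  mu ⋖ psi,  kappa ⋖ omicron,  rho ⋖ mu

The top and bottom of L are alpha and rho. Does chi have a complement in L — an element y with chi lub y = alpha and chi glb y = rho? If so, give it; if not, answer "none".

For every candidate y, either chi ∨ y ≠ alpha or chi ∧ y ≠ rho; no complement exists.

none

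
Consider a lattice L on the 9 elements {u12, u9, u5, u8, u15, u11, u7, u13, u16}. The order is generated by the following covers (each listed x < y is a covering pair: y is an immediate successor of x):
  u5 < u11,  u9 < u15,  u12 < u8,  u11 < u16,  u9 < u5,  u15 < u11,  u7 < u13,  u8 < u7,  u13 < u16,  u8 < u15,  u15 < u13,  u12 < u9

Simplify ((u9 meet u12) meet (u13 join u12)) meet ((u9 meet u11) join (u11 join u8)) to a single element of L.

u12

u9 ∧ u12 = u12
u13 ∨ u12 = u13
u12 ∧ u13 = u12
u9 ∧ u11 = u9
u11 ∨ u8 = u11
u9 ∨ u11 = u11
u12 ∧ u11 = u12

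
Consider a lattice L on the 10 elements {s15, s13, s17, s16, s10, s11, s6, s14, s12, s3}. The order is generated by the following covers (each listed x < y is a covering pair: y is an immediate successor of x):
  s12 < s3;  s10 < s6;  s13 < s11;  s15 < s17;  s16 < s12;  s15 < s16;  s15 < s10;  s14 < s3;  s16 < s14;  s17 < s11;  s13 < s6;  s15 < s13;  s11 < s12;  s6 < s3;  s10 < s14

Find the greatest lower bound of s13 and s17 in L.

s15

Common lower bounds of {s13, s17}: s15.
The greatest among these is s15.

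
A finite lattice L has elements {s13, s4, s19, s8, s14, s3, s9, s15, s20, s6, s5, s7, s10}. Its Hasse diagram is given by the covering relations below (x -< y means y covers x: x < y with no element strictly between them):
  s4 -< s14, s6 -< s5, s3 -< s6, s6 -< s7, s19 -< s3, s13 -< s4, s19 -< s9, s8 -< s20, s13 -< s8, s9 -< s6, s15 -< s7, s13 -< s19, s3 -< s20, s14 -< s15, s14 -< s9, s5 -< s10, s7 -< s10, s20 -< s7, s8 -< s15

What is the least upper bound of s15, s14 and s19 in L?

Common upper bounds of {s15, s14, s19}: s10, s7.
The least among these is s7.

s7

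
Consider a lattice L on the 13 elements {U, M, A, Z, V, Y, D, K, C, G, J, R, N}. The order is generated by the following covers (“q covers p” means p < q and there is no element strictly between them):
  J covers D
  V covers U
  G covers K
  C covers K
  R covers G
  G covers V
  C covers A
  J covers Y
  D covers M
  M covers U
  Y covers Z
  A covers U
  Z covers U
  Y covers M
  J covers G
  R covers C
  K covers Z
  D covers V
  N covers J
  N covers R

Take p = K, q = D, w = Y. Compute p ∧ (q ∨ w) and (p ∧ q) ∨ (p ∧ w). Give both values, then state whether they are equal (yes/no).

q ∨ w = J, so p ∧ (q ∨ w) = K ∧ J = K.
p ∧ q = U and p ∧ w = Z, so (p ∧ q) ∨ (p ∧ w) = U ∨ Z = Z.
Equal: no.

K; Z; no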